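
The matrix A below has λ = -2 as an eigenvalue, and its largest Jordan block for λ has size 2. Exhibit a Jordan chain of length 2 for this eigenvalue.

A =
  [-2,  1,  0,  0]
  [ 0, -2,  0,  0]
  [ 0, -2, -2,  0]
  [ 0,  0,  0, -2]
A Jordan chain for λ = -2 of length 2:
v_1 = (1, 0, -2, 0)ᵀ
v_2 = (0, 1, 0, 0)ᵀ

Let N = A − (-2)·I. We want v_2 with N^2 v_2 = 0 but N^1 v_2 ≠ 0; then v_{j-1} := N · v_j for j = 2, …, 2.

Pick v_2 = (0, 1, 0, 0)ᵀ.
Then v_1 = N · v_2 = (1, 0, -2, 0)ᵀ.

Sanity check: (A − (-2)·I) v_1 = (0, 0, 0, 0)ᵀ = 0. ✓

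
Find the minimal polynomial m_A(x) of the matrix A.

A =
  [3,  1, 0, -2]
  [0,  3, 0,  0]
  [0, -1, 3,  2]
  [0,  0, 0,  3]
x^2 - 6*x + 9

The characteristic polynomial is χ_A(x) = (x - 3)^4, so the eigenvalues are known. The minimal polynomial is
  m_A(x) = Π_λ (x − λ)^{k_λ}
where k_λ is the size of the *largest* Jordan block for λ (equivalently, the smallest k with (A − λI)^k v = 0 for every generalised eigenvector v of λ).

  λ = 3: largest Jordan block has size 2, contributing (x − 3)^2

So m_A(x) = (x - 3)^2 = x^2 - 6*x + 9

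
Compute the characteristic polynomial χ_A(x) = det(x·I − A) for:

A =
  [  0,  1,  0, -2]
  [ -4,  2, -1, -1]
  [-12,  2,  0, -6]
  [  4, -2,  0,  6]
x^4 - 8*x^3 + 24*x^2 - 32*x + 16

Expanding det(x·I − A) (e.g. by cofactor expansion or by noting that A is similar to its Jordan form J, which has the same characteristic polynomial as A) gives
  χ_A(x) = x^4 - 8*x^3 + 24*x^2 - 32*x + 16
which factors as (x - 2)^4. The eigenvalues (with algebraic multiplicities) are λ = 2 with multiplicity 4.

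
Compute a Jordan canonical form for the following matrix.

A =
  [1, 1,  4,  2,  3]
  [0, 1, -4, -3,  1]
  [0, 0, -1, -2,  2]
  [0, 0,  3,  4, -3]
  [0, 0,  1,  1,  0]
J_3(1) ⊕ J_2(1)

The characteristic polynomial is
  det(x·I − A) = x^5 - 5*x^4 + 10*x^3 - 10*x^2 + 5*x - 1 = (x - 1)^5

Eigenvalues and multiplicities (the geometric multiplicity of λ is n − rank(A − λI), which equals the number of Jordan blocks for λ):
  λ = 1: algebraic multiplicity = 5, geometric multiplicity = 2

Determining the block sizes for each eigenvalue:
  λ = 1: with am = 5 and gm = 2, the partition is not yet determined (e.g. several partitions of 5 into 2 parts exist). Let N = A − (1)·I. Computing rank(N^1) = 3, rank(N^2) = 1, rank(N^3) = 0; the number of blocks of size ≥ j is rank(N^{j−1}) − rank(N^j), giving [2, 2, 1]. So we have 1 block(s) of size 3, 1 block(s) of size 2 → block sizes [3, 2]

Assembling the blocks gives a Jordan form
J =
  [1, 1, 0, 0, 0]
  [0, 1, 1, 0, 0]
  [0, 0, 1, 0, 0]
  [0, 0, 0, 1, 1]
  [0, 0, 0, 0, 1]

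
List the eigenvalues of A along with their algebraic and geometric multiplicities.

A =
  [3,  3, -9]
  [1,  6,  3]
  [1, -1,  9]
λ = 6: alg = 3, geom = 1

Step 1 — factor the characteristic polynomial to read off the algebraic multiplicities:
  χ_A(x) = (x - 6)^3

Step 2 — compute geometric multiplicities via the rank-nullity identity g(λ) = n − rank(A − λI):
  rank(A − (6)·I) = 2, so dim ker(A − (6)·I) = n − 2 = 1

Summary:
  λ = 6: algebraic multiplicity = 3, geometric multiplicity = 1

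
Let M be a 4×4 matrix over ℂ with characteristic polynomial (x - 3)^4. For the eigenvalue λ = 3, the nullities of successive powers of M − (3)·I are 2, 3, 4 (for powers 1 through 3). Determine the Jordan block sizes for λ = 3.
Block sizes for λ = 3: [3, 1]

From the dimensions of kernels of powers, the number of Jordan blocks of size at least j is d_j − d_{j−1} where d_j = dim ker(N^j) (with d_0 = 0). Computing the differences gives [2, 1, 1].
The number of blocks of size exactly k is (#blocks of size ≥ k) − (#blocks of size ≥ k + 1), so the partition is: 1 block(s) of size 1, 1 block(s) of size 3.
In nonincreasing order the block sizes are [3, 1].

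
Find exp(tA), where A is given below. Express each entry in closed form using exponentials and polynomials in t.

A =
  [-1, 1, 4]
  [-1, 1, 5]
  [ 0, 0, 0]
e^{tA} =
  [1 - t, t, t^2/2 + 4*t]
  [-t, t + 1, t^2/2 + 5*t]
  [0, 0, 1]

Strategy: write A = P · J · P⁻¹ where J is a Jordan canonical form, so e^{tA} = P · e^{tJ} · P⁻¹, and e^{tJ} can be computed block-by-block.

A has Jordan form
J =
  [0, 1, 0]
  [0, 0, 1]
  [0, 0, 0]
(up to reordering of blocks).

Per-block formulas:
  For a 3×3 Jordan block J_3(0): exp(t · J_3(0)) = e^(0t)·(I + t·N + (t^2/2)·N^2), where N is the 3×3 nilpotent shift.

After assembling e^{tJ} and conjugating by P, we get:

e^{tA} =
  [1 - t, t, t^2/2 + 4*t]
  [-t, t + 1, t^2/2 + 5*t]
  [0, 0, 1]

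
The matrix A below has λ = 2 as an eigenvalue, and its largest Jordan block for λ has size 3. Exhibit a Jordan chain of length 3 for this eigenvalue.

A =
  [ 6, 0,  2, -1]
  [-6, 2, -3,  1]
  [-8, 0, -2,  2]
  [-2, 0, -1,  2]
A Jordan chain for λ = 2 of length 3:
v_1 = (2, -2, -4, 0)ᵀ
v_2 = (4, -6, -8, -2)ᵀ
v_3 = (1, 0, 0, 0)ᵀ

Let N = A − (2)·I. We want v_3 with N^3 v_3 = 0 but N^2 v_3 ≠ 0; then v_{j-1} := N · v_j for j = 3, …, 2.

Pick v_3 = (1, 0, 0, 0)ᵀ.
Then v_2 = N · v_3 = (4, -6, -8, -2)ᵀ.
Then v_1 = N · v_2 = (2, -2, -4, 0)ᵀ.

Sanity check: (A − (2)·I) v_1 = (0, 0, 0, 0)ᵀ = 0. ✓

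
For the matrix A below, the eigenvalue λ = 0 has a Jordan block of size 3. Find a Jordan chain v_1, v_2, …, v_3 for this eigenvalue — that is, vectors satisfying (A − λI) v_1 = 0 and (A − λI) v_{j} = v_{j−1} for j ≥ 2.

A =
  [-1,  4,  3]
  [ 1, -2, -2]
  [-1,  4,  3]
A Jordan chain for λ = 0 of length 3:
v_1 = (2, -1, 2)ᵀ
v_2 = (-1, 1, -1)ᵀ
v_3 = (1, 0, 0)ᵀ

Let N = A − (0)·I. We want v_3 with N^3 v_3 = 0 but N^2 v_3 ≠ 0; then v_{j-1} := N · v_j for j = 3, …, 2.

Pick v_3 = (1, 0, 0)ᵀ.
Then v_2 = N · v_3 = (-1, 1, -1)ᵀ.
Then v_1 = N · v_2 = (2, -1, 2)ᵀ.

Sanity check: (A − (0)·I) v_1 = (0, 0, 0)ᵀ = 0. ✓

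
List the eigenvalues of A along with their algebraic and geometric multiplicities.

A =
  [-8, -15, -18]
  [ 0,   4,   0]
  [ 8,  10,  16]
λ = 4: alg = 3, geom = 2

Step 1 — factor the characteristic polynomial to read off the algebraic multiplicities:
  χ_A(x) = (x - 4)^3

Step 2 — compute geometric multiplicities via the rank-nullity identity g(λ) = n − rank(A − λI):
  rank(A − (4)·I) = 1, so dim ker(A − (4)·I) = n − 1 = 2

Summary:
  λ = 4: algebraic multiplicity = 3, geometric multiplicity = 2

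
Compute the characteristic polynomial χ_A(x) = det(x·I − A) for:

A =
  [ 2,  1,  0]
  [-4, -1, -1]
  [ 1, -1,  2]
x^3 - 3*x^2 + 3*x - 1

Expanding det(x·I − A) (e.g. by cofactor expansion or by noting that A is similar to its Jordan form J, which has the same characteristic polynomial as A) gives
  χ_A(x) = x^3 - 3*x^2 + 3*x - 1
which factors as (x - 1)^3. The eigenvalues (with algebraic multiplicities) are λ = 1 with multiplicity 3.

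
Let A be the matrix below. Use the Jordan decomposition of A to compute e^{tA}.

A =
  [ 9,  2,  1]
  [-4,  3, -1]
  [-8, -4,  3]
e^{tA} =
  [4*t*exp(5*t) + exp(5*t), 2*t*exp(5*t), t*exp(5*t)]
  [-4*t*exp(5*t), -2*t*exp(5*t) + exp(5*t), -t*exp(5*t)]
  [-8*t*exp(5*t), -4*t*exp(5*t), -2*t*exp(5*t) + exp(5*t)]

Strategy: write A = P · J · P⁻¹ where J is a Jordan canonical form, so e^{tA} = P · e^{tJ} · P⁻¹, and e^{tJ} can be computed block-by-block.

A has Jordan form
J =
  [5, 1, 0]
  [0, 5, 0]
  [0, 0, 5]
(up to reordering of blocks).

Per-block formulas:
  For a 1×1 block at λ = 5: exp(t · [5]) = [e^(5t)].
  For a 2×2 Jordan block J_2(5): exp(t · J_2(5)) = e^(5t)·(I + t·N), where N is the 2×2 nilpotent shift.

After assembling e^{tJ} and conjugating by P, we get:

e^{tA} =
  [4*t*exp(5*t) + exp(5*t), 2*t*exp(5*t), t*exp(5*t)]
  [-4*t*exp(5*t), -2*t*exp(5*t) + exp(5*t), -t*exp(5*t)]
  [-8*t*exp(5*t), -4*t*exp(5*t), -2*t*exp(5*t) + exp(5*t)]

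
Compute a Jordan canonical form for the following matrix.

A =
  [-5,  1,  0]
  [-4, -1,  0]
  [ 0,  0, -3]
J_2(-3) ⊕ J_1(-3)

The characteristic polynomial is
  det(x·I − A) = x^3 + 9*x^2 + 27*x + 27 = (x + 3)^3

Eigenvalues and multiplicities (the geometric multiplicity of λ is n − rank(A − λI), which equals the number of Jordan blocks for λ):
  λ = -3: algebraic multiplicity = 3, geometric multiplicity = 2

Determining the block sizes for each eigenvalue:
  λ = -3: 2 blocks summing to 3 forces exactly one block of size 2 and the rest size 1 → block sizes [2, 1]

Assembling the blocks gives a Jordan form
J =
  [-3,  1,  0]
  [ 0, -3,  0]
  [ 0,  0, -3]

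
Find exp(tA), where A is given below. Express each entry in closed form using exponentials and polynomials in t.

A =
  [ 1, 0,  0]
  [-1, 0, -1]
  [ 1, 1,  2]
e^{tA} =
  [exp(t), 0, 0]
  [-t*exp(t), -t*exp(t) + exp(t), -t*exp(t)]
  [t*exp(t), t*exp(t), t*exp(t) + exp(t)]

Strategy: write A = P · J · P⁻¹ where J is a Jordan canonical form, so e^{tA} = P · e^{tJ} · P⁻¹, and e^{tJ} can be computed block-by-block.

A has Jordan form
J =
  [1, 1, 0]
  [0, 1, 0]
  [0, 0, 1]
(up to reordering of blocks).

Per-block formulas:
  For a 2×2 Jordan block J_2(1): exp(t · J_2(1)) = e^(1t)·(I + t·N), where N is the 2×2 nilpotent shift.
  For a 1×1 block at λ = 1: exp(t · [1]) = [e^(1t)].

After assembling e^{tJ} and conjugating by P, we get:

e^{tA} =
  [exp(t), 0, 0]
  [-t*exp(t), -t*exp(t) + exp(t), -t*exp(t)]
  [t*exp(t), t*exp(t), t*exp(t) + exp(t)]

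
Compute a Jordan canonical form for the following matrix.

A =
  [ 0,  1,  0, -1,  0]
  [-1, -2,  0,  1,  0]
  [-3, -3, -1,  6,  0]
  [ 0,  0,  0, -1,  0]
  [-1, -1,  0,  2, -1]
J_2(-1) ⊕ J_2(-1) ⊕ J_1(-1)

The characteristic polynomial is
  det(x·I − A) = x^5 + 5*x^4 + 10*x^3 + 10*x^2 + 5*x + 1 = (x + 1)^5

Eigenvalues and multiplicities (the geometric multiplicity of λ is n − rank(A − λI), which equals the number of Jordan blocks for λ):
  λ = -1: algebraic multiplicity = 5, geometric multiplicity = 3

Determining the block sizes for each eigenvalue:
  λ = -1: with am = 5 and gm = 3, the partition is not yet determined (e.g. several partitions of 5 into 3 parts exist). Let N = A − (-1)·I. Computing rank(N^1) = 2, rank(N^2) = 0; the number of blocks of size ≥ j is rank(N^{j−1}) − rank(N^j), giving [3, 2]. So we have 2 block(s) of size 2, 1 block(s) of size 1 → block sizes [2, 2, 1]

Assembling the blocks gives a Jordan form
J =
  [-1,  1,  0,  0,  0]
  [ 0, -1,  0,  0,  0]
  [ 0,  0, -1,  1,  0]
  [ 0,  0,  0, -1,  0]
  [ 0,  0,  0,  0, -1]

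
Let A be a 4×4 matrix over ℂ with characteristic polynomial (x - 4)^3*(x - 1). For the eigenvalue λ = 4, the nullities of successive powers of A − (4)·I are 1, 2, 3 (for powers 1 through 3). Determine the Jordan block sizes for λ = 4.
Block sizes for λ = 4: [3]

From the dimensions of kernels of powers, the number of Jordan blocks of size at least j is d_j − d_{j−1} where d_j = dim ker(N^j) (with d_0 = 0). Computing the differences gives [1, 1, 1].
The number of blocks of size exactly k is (#blocks of size ≥ k) − (#blocks of size ≥ k + 1), so the partition is: 1 block(s) of size 3.
In nonincreasing order the block sizes are [3].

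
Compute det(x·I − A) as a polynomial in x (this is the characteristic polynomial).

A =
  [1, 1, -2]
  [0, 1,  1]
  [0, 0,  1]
x^3 - 3*x^2 + 3*x - 1

Expanding det(x·I − A) (e.g. by cofactor expansion or by noting that A is similar to its Jordan form J, which has the same characteristic polynomial as A) gives
  χ_A(x) = x^3 - 3*x^2 + 3*x - 1
which factors as (x - 1)^3. The eigenvalues (with algebraic multiplicities) are λ = 1 with multiplicity 3.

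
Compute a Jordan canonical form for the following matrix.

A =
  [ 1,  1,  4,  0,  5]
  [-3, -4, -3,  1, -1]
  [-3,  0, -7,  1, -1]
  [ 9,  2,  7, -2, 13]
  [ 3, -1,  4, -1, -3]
J_2(-4) ⊕ J_2(-4) ⊕ J_1(1)

The characteristic polynomial is
  det(x·I − A) = x^5 + 15*x^4 + 80*x^3 + 160*x^2 - 256 = (x - 1)*(x + 4)^4

Eigenvalues and multiplicities (the geometric multiplicity of λ is n − rank(A − λI), which equals the number of Jordan blocks for λ):
  λ = -4: algebraic multiplicity = 4, geometric multiplicity = 2
  λ = 1: algebraic multiplicity = 1, geometric multiplicity = 1

Determining the block sizes for each eigenvalue:
  λ = -4: with am = 4 and gm = 2, the partition is not yet determined (e.g. several partitions of 4 into 2 parts exist). Let N = A − (-4)·I. Computing rank(N^1) = 3, rank(N^2) = 1; the number of blocks of size ≥ j is rank(N^{j−1}) − rank(N^j), giving [2, 2]. So we have 2 block(s) of size 2 → block sizes [2, 2]
  λ = 1: one block (gm = 1), so the single block has size am = 1 → block sizes [1]

Assembling the blocks gives a Jordan form
J =
  [-4,  1,  0,  0, 0]
  [ 0, -4,  0,  0, 0]
  [ 0,  0, -4,  1, 0]
  [ 0,  0,  0, -4, 0]
  [ 0,  0,  0,  0, 1]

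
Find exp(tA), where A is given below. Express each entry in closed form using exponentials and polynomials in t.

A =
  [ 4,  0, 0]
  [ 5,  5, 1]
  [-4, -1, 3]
e^{tA} =
  [exp(4*t), 0, 0]
  [t^2*exp(4*t)/2 + 5*t*exp(4*t), t*exp(4*t) + exp(4*t), t*exp(4*t)]
  [-t^2*exp(4*t)/2 - 4*t*exp(4*t), -t*exp(4*t), -t*exp(4*t) + exp(4*t)]

Strategy: write A = P · J · P⁻¹ where J is a Jordan canonical form, so e^{tA} = P · e^{tJ} · P⁻¹, and e^{tJ} can be computed block-by-block.

A has Jordan form
J =
  [4, 1, 0]
  [0, 4, 1]
  [0, 0, 4]
(up to reordering of blocks).

Per-block formulas:
  For a 3×3 Jordan block J_3(4): exp(t · J_3(4)) = e^(4t)·(I + t·N + (t^2/2)·N^2), where N is the 3×3 nilpotent shift.

After assembling e^{tJ} and conjugating by P, we get:

e^{tA} =
  [exp(4*t), 0, 0]
  [t^2*exp(4*t)/2 + 5*t*exp(4*t), t*exp(4*t) + exp(4*t), t*exp(4*t)]
  [-t^2*exp(4*t)/2 - 4*t*exp(4*t), -t*exp(4*t), -t*exp(4*t) + exp(4*t)]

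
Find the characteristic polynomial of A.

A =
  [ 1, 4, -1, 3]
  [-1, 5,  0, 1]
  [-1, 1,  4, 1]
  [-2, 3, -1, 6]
x^4 - 16*x^3 + 96*x^2 - 256*x + 256

Expanding det(x·I − A) (e.g. by cofactor expansion or by noting that A is similar to its Jordan form J, which has the same characteristic polynomial as A) gives
  χ_A(x) = x^4 - 16*x^3 + 96*x^2 - 256*x + 256
which factors as (x - 4)^4. The eigenvalues (with algebraic multiplicities) are λ = 4 with multiplicity 4.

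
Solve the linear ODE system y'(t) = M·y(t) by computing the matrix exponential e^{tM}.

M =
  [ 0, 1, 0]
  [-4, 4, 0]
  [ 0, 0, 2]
e^{tM} =
  [-2*t*exp(2*t) + exp(2*t), t*exp(2*t), 0]
  [-4*t*exp(2*t), 2*t*exp(2*t) + exp(2*t), 0]
  [0, 0, exp(2*t)]

Strategy: write M = P · J · P⁻¹ where J is a Jordan canonical form, so e^{tM} = P · e^{tJ} · P⁻¹, and e^{tJ} can be computed block-by-block.

M has Jordan form
J =
  [2, 1, 0]
  [0, 2, 0]
  [0, 0, 2]
(up to reordering of blocks).

Per-block formulas:
  For a 1×1 block at λ = 2: exp(t · [2]) = [e^(2t)].
  For a 2×2 Jordan block J_2(2): exp(t · J_2(2)) = e^(2t)·(I + t·N), where N is the 2×2 nilpotent shift.

After assembling e^{tJ} and conjugating by P, we get:

e^{tM} =
  [-2*t*exp(2*t) + exp(2*t), t*exp(2*t), 0]
  [-4*t*exp(2*t), 2*t*exp(2*t) + exp(2*t), 0]
  [0, 0, exp(2*t)]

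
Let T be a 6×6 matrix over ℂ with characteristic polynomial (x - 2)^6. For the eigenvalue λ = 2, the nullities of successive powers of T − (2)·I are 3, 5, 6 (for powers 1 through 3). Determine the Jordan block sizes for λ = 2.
Block sizes for λ = 2: [3, 2, 1]

From the dimensions of kernels of powers, the number of Jordan blocks of size at least j is d_j − d_{j−1} where d_j = dim ker(N^j) (with d_0 = 0). Computing the differences gives [3, 2, 1].
The number of blocks of size exactly k is (#blocks of size ≥ k) − (#blocks of size ≥ k + 1), so the partition is: 1 block(s) of size 1, 1 block(s) of size 2, 1 block(s) of size 3.
In nonincreasing order the block sizes are [3, 2, 1].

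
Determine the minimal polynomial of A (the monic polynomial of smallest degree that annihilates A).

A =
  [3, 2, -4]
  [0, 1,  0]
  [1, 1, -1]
x^2 - 2*x + 1

The characteristic polynomial is χ_A(x) = (x - 1)^3, so the eigenvalues are known. The minimal polynomial is
  m_A(x) = Π_λ (x − λ)^{k_λ}
where k_λ is the size of the *largest* Jordan block for λ (equivalently, the smallest k with (A − λI)^k v = 0 for every generalised eigenvector v of λ).

  λ = 1: largest Jordan block has size 2, contributing (x − 1)^2

So m_A(x) = (x - 1)^2 = x^2 - 2*x + 1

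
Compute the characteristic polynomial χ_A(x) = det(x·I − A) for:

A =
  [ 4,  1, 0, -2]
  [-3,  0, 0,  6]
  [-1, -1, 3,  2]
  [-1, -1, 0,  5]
x^4 - 12*x^3 + 54*x^2 - 108*x + 81

Expanding det(x·I − A) (e.g. by cofactor expansion or by noting that A is similar to its Jordan form J, which has the same characteristic polynomial as A) gives
  χ_A(x) = x^4 - 12*x^3 + 54*x^2 - 108*x + 81
which factors as (x - 3)^4. The eigenvalues (with algebraic multiplicities) are λ = 3 with multiplicity 4.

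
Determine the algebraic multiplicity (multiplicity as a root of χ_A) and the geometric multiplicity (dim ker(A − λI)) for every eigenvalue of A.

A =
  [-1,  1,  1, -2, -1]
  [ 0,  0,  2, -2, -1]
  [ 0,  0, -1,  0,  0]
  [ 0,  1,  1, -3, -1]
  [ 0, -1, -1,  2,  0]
λ = -1: alg = 5, geom = 3

Step 1 — factor the characteristic polynomial to read off the algebraic multiplicities:
  χ_A(x) = (x + 1)^5

Step 2 — compute geometric multiplicities via the rank-nullity identity g(λ) = n − rank(A − λI):
  rank(A − (-1)·I) = 2, so dim ker(A − (-1)·I) = n − 2 = 3

Summary:
  λ = -1: algebraic multiplicity = 5, geometric multiplicity = 3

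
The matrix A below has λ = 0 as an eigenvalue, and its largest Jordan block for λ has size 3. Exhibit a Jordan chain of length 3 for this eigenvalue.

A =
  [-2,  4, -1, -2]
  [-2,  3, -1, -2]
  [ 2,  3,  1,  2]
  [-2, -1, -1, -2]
A Jordan chain for λ = 0 of length 3:
v_1 = (-2, 0, -12, 8)ᵀ
v_2 = (-2, -2, 2, -2)ᵀ
v_3 = (1, 0, 0, 0)ᵀ

Let N = A − (0)·I. We want v_3 with N^3 v_3 = 0 but N^2 v_3 ≠ 0; then v_{j-1} := N · v_j for j = 3, …, 2.

Pick v_3 = (1, 0, 0, 0)ᵀ.
Then v_2 = N · v_3 = (-2, -2, 2, -2)ᵀ.
Then v_1 = N · v_2 = (-2, 0, -12, 8)ᵀ.

Sanity check: (A − (0)·I) v_1 = (0, 0, 0, 0)ᵀ = 0. ✓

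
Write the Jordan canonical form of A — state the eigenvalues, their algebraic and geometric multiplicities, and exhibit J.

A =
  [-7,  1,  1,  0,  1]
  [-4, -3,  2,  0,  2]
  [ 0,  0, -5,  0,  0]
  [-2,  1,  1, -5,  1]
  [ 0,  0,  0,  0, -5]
J_2(-5) ⊕ J_1(-5) ⊕ J_1(-5) ⊕ J_1(-5)

The characteristic polynomial is
  det(x·I − A) = x^5 + 25*x^4 + 250*x^3 + 1250*x^2 + 3125*x + 3125 = (x + 5)^5

Eigenvalues and multiplicities (the geometric multiplicity of λ is n − rank(A − λI), which equals the number of Jordan blocks for λ):
  λ = -5: algebraic multiplicity = 5, geometric multiplicity = 4

Determining the block sizes for each eigenvalue:
  λ = -5: 4 blocks summing to 5 forces exactly one block of size 2 and the rest size 1 → block sizes [2, 1, 1, 1]

Assembling the blocks gives a Jordan form
J =
  [-5,  1,  0,  0,  0]
  [ 0, -5,  0,  0,  0]
  [ 0,  0, -5,  0,  0]
  [ 0,  0,  0, -5,  0]
  [ 0,  0,  0,  0, -5]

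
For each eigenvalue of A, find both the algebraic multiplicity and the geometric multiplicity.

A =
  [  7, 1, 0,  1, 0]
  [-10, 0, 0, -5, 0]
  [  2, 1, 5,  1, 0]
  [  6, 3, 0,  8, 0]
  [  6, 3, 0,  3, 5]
λ = 5: alg = 5, geom = 4

Step 1 — factor the characteristic polynomial to read off the algebraic multiplicities:
  χ_A(x) = (x - 5)^5

Step 2 — compute geometric multiplicities via the rank-nullity identity g(λ) = n − rank(A − λI):
  rank(A − (5)·I) = 1, so dim ker(A − (5)·I) = n − 1 = 4

Summary:
  λ = 5: algebraic multiplicity = 5, geometric multiplicity = 4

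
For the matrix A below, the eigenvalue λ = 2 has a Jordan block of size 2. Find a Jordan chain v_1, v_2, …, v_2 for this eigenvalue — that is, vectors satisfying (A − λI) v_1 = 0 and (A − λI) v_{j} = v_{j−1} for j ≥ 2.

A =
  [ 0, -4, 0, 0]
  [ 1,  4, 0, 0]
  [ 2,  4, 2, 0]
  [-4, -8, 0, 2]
A Jordan chain for λ = 2 of length 2:
v_1 = (-2, 1, 2, -4)ᵀ
v_2 = (1, 0, 0, 0)ᵀ

Let N = A − (2)·I. We want v_2 with N^2 v_2 = 0 but N^1 v_2 ≠ 0; then v_{j-1} := N · v_j for j = 2, …, 2.

Pick v_2 = (1, 0, 0, 0)ᵀ.
Then v_1 = N · v_2 = (-2, 1, 2, -4)ᵀ.

Sanity check: (A − (2)·I) v_1 = (0, 0, 0, 0)ᵀ = 0. ✓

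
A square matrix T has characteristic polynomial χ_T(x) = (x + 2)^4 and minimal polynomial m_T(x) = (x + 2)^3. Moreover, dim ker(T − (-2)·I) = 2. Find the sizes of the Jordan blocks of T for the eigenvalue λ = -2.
Block sizes for λ = -2: [3, 1]

Step 1 — from the characteristic polynomial, algebraic multiplicity of λ = -2 is 4. From dim ker(T − (-2)·I) = 2, there are exactly 2 Jordan blocks for λ = -2.
Step 2 — from the minimal polynomial, the factor (x + 2)^3 tells us the largest block for λ = -2 has size 3.
Step 3 — with total size 4, 2 blocks, and largest block 3, the block sizes (in nonincreasing order) are [3, 1].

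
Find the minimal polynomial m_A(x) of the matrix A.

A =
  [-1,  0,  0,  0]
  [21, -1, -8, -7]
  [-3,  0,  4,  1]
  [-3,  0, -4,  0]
x^3 - 3*x^2 + 4

The characteristic polynomial is χ_A(x) = (x - 2)^2*(x + 1)^2, so the eigenvalues are known. The minimal polynomial is
  m_A(x) = Π_λ (x − λ)^{k_λ}
where k_λ is the size of the *largest* Jordan block for λ (equivalently, the smallest k with (A − λI)^k v = 0 for every generalised eigenvector v of λ).

  λ = -1: largest Jordan block has size 1, contributing (x + 1)
  λ = 2: largest Jordan block has size 2, contributing (x − 2)^2

So m_A(x) = (x - 2)^2*(x + 1) = x^3 - 3*x^2 + 4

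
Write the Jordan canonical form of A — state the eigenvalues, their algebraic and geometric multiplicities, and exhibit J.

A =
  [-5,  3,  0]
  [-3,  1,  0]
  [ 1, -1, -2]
J_2(-2) ⊕ J_1(-2)

The characteristic polynomial is
  det(x·I − A) = x^3 + 6*x^2 + 12*x + 8 = (x + 2)^3

Eigenvalues and multiplicities (the geometric multiplicity of λ is n − rank(A − λI), which equals the number of Jordan blocks for λ):
  λ = -2: algebraic multiplicity = 3, geometric multiplicity = 2

Determining the block sizes for each eigenvalue:
  λ = -2: 2 blocks summing to 3 forces exactly one block of size 2 and the rest size 1 → block sizes [2, 1]

Assembling the blocks gives a Jordan form
J =
  [-2,  1,  0]
  [ 0, -2,  0]
  [ 0,  0, -2]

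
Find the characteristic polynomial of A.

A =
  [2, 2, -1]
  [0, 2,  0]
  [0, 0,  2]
x^3 - 6*x^2 + 12*x - 8

Expanding det(x·I − A) (e.g. by cofactor expansion or by noting that A is similar to its Jordan form J, which has the same characteristic polynomial as A) gives
  χ_A(x) = x^3 - 6*x^2 + 12*x - 8
which factors as (x - 2)^3. The eigenvalues (with algebraic multiplicities) are λ = 2 with multiplicity 3.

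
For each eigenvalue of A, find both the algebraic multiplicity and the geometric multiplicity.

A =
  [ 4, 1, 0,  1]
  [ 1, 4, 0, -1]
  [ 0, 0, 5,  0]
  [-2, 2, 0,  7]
λ = 5: alg = 4, geom = 3

Step 1 — factor the characteristic polynomial to read off the algebraic multiplicities:
  χ_A(x) = (x - 5)^4

Step 2 — compute geometric multiplicities via the rank-nullity identity g(λ) = n − rank(A − λI):
  rank(A − (5)·I) = 1, so dim ker(A − (5)·I) = n − 1 = 3

Summary:
  λ = 5: algebraic multiplicity = 4, geometric multiplicity = 3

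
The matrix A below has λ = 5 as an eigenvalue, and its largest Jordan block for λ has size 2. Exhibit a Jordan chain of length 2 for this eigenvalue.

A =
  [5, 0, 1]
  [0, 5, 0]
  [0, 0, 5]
A Jordan chain for λ = 5 of length 2:
v_1 = (1, 0, 0)ᵀ
v_2 = (0, 0, 1)ᵀ

Let N = A − (5)·I. We want v_2 with N^2 v_2 = 0 but N^1 v_2 ≠ 0; then v_{j-1} := N · v_j for j = 2, …, 2.

Pick v_2 = (0, 0, 1)ᵀ.
Then v_1 = N · v_2 = (1, 0, 0)ᵀ.

Sanity check: (A − (5)·I) v_1 = (0, 0, 0)ᵀ = 0. ✓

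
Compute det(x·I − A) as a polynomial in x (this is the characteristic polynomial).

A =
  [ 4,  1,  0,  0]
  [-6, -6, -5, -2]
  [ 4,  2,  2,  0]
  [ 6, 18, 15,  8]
x^4 - 8*x^3 + 24*x^2 - 32*x + 16

Expanding det(x·I − A) (e.g. by cofactor expansion or by noting that A is similar to its Jordan form J, which has the same characteristic polynomial as A) gives
  χ_A(x) = x^4 - 8*x^3 + 24*x^2 - 32*x + 16
which factors as (x - 2)^4. The eigenvalues (with algebraic multiplicities) are λ = 2 with multiplicity 4.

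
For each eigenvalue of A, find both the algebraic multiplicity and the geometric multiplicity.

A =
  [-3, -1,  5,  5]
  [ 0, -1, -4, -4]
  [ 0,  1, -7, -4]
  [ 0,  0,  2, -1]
λ = -3: alg = 4, geom = 2

Step 1 — factor the characteristic polynomial to read off the algebraic multiplicities:
  χ_A(x) = (x + 3)^4

Step 2 — compute geometric multiplicities via the rank-nullity identity g(λ) = n − rank(A − λI):
  rank(A − (-3)·I) = 2, so dim ker(A − (-3)·I) = n − 2 = 2

Summary:
  λ = -3: algebraic multiplicity = 4, geometric multiplicity = 2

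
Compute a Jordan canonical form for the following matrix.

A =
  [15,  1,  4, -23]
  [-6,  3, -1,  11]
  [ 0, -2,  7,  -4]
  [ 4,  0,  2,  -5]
J_3(5) ⊕ J_1(5)

The characteristic polynomial is
  det(x·I − A) = x^4 - 20*x^3 + 150*x^2 - 500*x + 625 = (x - 5)^4

Eigenvalues and multiplicities (the geometric multiplicity of λ is n − rank(A − λI), which equals the number of Jordan blocks for λ):
  λ = 5: algebraic multiplicity = 4, geometric multiplicity = 2

Determining the block sizes for each eigenvalue:
  λ = 5: with am = 4 and gm = 2, the partition is not yet determined (e.g. several partitions of 4 into 2 parts exist). Let N = A − (5)·I. Computing rank(N^1) = 2, rank(N^2) = 1, rank(N^3) = 0; the number of blocks of size ≥ j is rank(N^{j−1}) − rank(N^j), giving [2, 1, 1]. So we have 1 block(s) of size 3, 1 block(s) of size 1 → block sizes [3, 1]

Assembling the blocks gives a Jordan form
J =
  [5, 1, 0, 0]
  [0, 5, 1, 0]
  [0, 0, 5, 0]
  [0, 0, 0, 5]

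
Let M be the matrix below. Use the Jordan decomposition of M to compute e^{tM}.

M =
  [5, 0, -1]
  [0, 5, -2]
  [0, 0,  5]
e^{tM} =
  [exp(5*t), 0, -t*exp(5*t)]
  [0, exp(5*t), -2*t*exp(5*t)]
  [0, 0, exp(5*t)]

Strategy: write M = P · J · P⁻¹ where J is a Jordan canonical form, so e^{tM} = P · e^{tJ} · P⁻¹, and e^{tJ} can be computed block-by-block.

M has Jordan form
J =
  [5, 1, 0]
  [0, 5, 0]
  [0, 0, 5]
(up to reordering of blocks).

Per-block formulas:
  For a 2×2 Jordan block J_2(5): exp(t · J_2(5)) = e^(5t)·(I + t·N), where N is the 2×2 nilpotent shift.
  For a 1×1 block at λ = 5: exp(t · [5]) = [e^(5t)].

After assembling e^{tJ} and conjugating by P, we get:

e^{tM} =
  [exp(5*t), 0, -t*exp(5*t)]
  [0, exp(5*t), -2*t*exp(5*t)]
  [0, 0, exp(5*t)]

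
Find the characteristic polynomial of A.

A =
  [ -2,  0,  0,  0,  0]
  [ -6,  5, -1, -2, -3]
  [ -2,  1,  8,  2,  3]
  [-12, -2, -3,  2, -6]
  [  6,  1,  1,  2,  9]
x^5 - 22*x^4 + 168*x^3 - 432*x^2 - 432*x + 2592

Expanding det(x·I − A) (e.g. by cofactor expansion or by noting that A is similar to its Jordan form J, which has the same characteristic polynomial as A) gives
  χ_A(x) = x^5 - 22*x^4 + 168*x^3 - 432*x^2 - 432*x + 2592
which factors as (x - 6)^4*(x + 2). The eigenvalues (with algebraic multiplicities) are λ = -2 with multiplicity 1, λ = 6 with multiplicity 4.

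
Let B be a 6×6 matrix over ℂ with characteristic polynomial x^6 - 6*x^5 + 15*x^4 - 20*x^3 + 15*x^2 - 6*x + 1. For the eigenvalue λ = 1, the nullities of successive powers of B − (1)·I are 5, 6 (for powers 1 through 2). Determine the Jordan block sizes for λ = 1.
Block sizes for λ = 1: [2, 1, 1, 1, 1]

From the dimensions of kernels of powers, the number of Jordan blocks of size at least j is d_j − d_{j−1} where d_j = dim ker(N^j) (with d_0 = 0). Computing the differences gives [5, 1].
The number of blocks of size exactly k is (#blocks of size ≥ k) − (#blocks of size ≥ k + 1), so the partition is: 4 block(s) of size 1, 1 block(s) of size 2.
In nonincreasing order the block sizes are [2, 1, 1, 1, 1].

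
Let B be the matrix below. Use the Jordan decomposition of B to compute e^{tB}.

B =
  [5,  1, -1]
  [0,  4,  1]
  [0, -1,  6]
e^{tB} =
  [exp(5*t), t*exp(5*t), -t*exp(5*t)]
  [0, -t*exp(5*t) + exp(5*t), t*exp(5*t)]
  [0, -t*exp(5*t), t*exp(5*t) + exp(5*t)]

Strategy: write B = P · J · P⁻¹ where J is a Jordan canonical form, so e^{tB} = P · e^{tJ} · P⁻¹, and e^{tJ} can be computed block-by-block.

B has Jordan form
J =
  [5, 1, 0]
  [0, 5, 0]
  [0, 0, 5]
(up to reordering of blocks).

Per-block formulas:
  For a 2×2 Jordan block J_2(5): exp(t · J_2(5)) = e^(5t)·(I + t·N), where N is the 2×2 nilpotent shift.
  For a 1×1 block at λ = 5: exp(t · [5]) = [e^(5t)].

After assembling e^{tJ} and conjugating by P, we get:

e^{tB} =
  [exp(5*t), t*exp(5*t), -t*exp(5*t)]
  [0, -t*exp(5*t) + exp(5*t), t*exp(5*t)]
  [0, -t*exp(5*t), t*exp(5*t) + exp(5*t)]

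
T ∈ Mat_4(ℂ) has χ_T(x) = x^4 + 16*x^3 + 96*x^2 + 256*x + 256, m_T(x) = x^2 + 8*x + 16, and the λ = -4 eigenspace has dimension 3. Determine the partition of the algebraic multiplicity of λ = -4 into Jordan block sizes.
Block sizes for λ = -4: [2, 1, 1]

Step 1 — from the characteristic polynomial, algebraic multiplicity of λ = -4 is 4. From dim ker(T − (-4)·I) = 3, there are exactly 3 Jordan blocks for λ = -4.
Step 2 — from the minimal polynomial, the factor (x + 4)^2 tells us the largest block for λ = -4 has size 2.
Step 3 — with total size 4, 3 blocks, and largest block 2, the block sizes (in nonincreasing order) are [2, 1, 1].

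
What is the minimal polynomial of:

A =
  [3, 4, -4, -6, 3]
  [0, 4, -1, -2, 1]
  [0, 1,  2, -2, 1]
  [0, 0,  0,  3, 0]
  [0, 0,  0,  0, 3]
x^2 - 6*x + 9

The characteristic polynomial is χ_A(x) = (x - 3)^5, so the eigenvalues are known. The minimal polynomial is
  m_A(x) = Π_λ (x − λ)^{k_λ}
where k_λ is the size of the *largest* Jordan block for λ (equivalently, the smallest k with (A − λI)^k v = 0 for every generalised eigenvector v of λ).

  λ = 3: largest Jordan block has size 2, contributing (x − 3)^2

So m_A(x) = (x - 3)^2 = x^2 - 6*x + 9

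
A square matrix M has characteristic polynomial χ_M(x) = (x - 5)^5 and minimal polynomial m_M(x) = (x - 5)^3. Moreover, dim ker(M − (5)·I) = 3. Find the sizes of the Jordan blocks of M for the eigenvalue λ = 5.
Block sizes for λ = 5: [3, 1, 1]

Step 1 — from the characteristic polynomial, algebraic multiplicity of λ = 5 is 5. From dim ker(M − (5)·I) = 3, there are exactly 3 Jordan blocks for λ = 5.
Step 2 — from the minimal polynomial, the factor (x − 5)^3 tells us the largest block for λ = 5 has size 3.
Step 3 — with total size 5, 3 blocks, and largest block 3, the block sizes (in nonincreasing order) are [3, 1, 1].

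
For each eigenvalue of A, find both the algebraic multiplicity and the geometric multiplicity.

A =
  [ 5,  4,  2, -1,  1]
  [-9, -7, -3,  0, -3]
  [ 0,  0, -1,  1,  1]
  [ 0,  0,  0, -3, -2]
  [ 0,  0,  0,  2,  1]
λ = -1: alg = 5, geom = 3

Step 1 — factor the characteristic polynomial to read off the algebraic multiplicities:
  χ_A(x) = (x + 1)^5

Step 2 — compute geometric multiplicities via the rank-nullity identity g(λ) = n − rank(A − λI):
  rank(A − (-1)·I) = 2, so dim ker(A − (-1)·I) = n − 2 = 3

Summary:
  λ = -1: algebraic multiplicity = 5, geometric multiplicity = 3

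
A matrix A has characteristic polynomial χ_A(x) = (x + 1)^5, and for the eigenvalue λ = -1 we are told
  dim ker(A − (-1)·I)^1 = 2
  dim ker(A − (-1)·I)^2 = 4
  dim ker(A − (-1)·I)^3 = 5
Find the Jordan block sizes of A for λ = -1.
Block sizes for λ = -1: [3, 2]

From the dimensions of kernels of powers, the number of Jordan blocks of size at least j is d_j − d_{j−1} where d_j = dim ker(N^j) (with d_0 = 0). Computing the differences gives [2, 2, 1].
The number of blocks of size exactly k is (#blocks of size ≥ k) − (#blocks of size ≥ k + 1), so the partition is: 1 block(s) of size 2, 1 block(s) of size 3.
In nonincreasing order the block sizes are [3, 2].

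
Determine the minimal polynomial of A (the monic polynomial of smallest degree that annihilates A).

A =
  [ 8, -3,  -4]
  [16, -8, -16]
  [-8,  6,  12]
x^2 - 8*x + 16

The characteristic polynomial is χ_A(x) = (x - 4)^3, so the eigenvalues are known. The minimal polynomial is
  m_A(x) = Π_λ (x − λ)^{k_λ}
where k_λ is the size of the *largest* Jordan block for λ (equivalently, the smallest k with (A − λI)^k v = 0 for every generalised eigenvector v of λ).

  λ = 4: largest Jordan block has size 2, contributing (x − 4)^2

So m_A(x) = (x - 4)^2 = x^2 - 8*x + 16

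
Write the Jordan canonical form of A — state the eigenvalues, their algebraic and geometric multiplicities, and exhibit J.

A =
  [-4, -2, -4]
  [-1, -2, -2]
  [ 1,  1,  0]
J_3(-2)

The characteristic polynomial is
  det(x·I − A) = x^3 + 6*x^2 + 12*x + 8 = (x + 2)^3

Eigenvalues and multiplicities (the geometric multiplicity of λ is n − rank(A − λI), which equals the number of Jordan blocks for λ):
  λ = -2: algebraic multiplicity = 3, geometric multiplicity = 1

Determining the block sizes for each eigenvalue:
  λ = -2: one block (gm = 1), so the single block has size am = 3 → block sizes [3]

Assembling the blocks gives a Jordan form
J =
  [-2,  1,  0]
  [ 0, -2,  1]
  [ 0,  0, -2]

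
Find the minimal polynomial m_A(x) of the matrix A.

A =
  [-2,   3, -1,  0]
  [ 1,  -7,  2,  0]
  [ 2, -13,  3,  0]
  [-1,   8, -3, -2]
x^3 + 6*x^2 + 12*x + 8

The characteristic polynomial is χ_A(x) = (x + 2)^4, so the eigenvalues are known. The minimal polynomial is
  m_A(x) = Π_λ (x − λ)^{k_λ}
where k_λ is the size of the *largest* Jordan block for λ (equivalently, the smallest k with (A − λI)^k v = 0 for every generalised eigenvector v of λ).

  λ = -2: largest Jordan block has size 3, contributing (x + 2)^3

So m_A(x) = (x + 2)^3 = x^3 + 6*x^2 + 12*x + 8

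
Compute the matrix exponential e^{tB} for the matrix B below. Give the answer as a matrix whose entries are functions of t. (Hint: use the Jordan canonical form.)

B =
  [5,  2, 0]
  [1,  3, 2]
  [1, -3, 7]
e^{tB} =
  [t^2*exp(5*t) + exp(5*t), -2*t^2*exp(5*t) + 2*t*exp(5*t), 2*t^2*exp(5*t)]
  [t*exp(5*t), -2*t*exp(5*t) + exp(5*t), 2*t*exp(5*t)]
  [-t^2*exp(5*t)/2 + t*exp(5*t), t^2*exp(5*t) - 3*t*exp(5*t), -t^2*exp(5*t) + 2*t*exp(5*t) + exp(5*t)]

Strategy: write B = P · J · P⁻¹ where J is a Jordan canonical form, so e^{tB} = P · e^{tJ} · P⁻¹, and e^{tJ} can be computed block-by-block.

B has Jordan form
J =
  [5, 1, 0]
  [0, 5, 1]
  [0, 0, 5]
(up to reordering of blocks).

Per-block formulas:
  For a 3×3 Jordan block J_3(5): exp(t · J_3(5)) = e^(5t)·(I + t·N + (t^2/2)·N^2), where N is the 3×3 nilpotent shift.

After assembling e^{tJ} and conjugating by P, we get:

e^{tB} =
  [t^2*exp(5*t) + exp(5*t), -2*t^2*exp(5*t) + 2*t*exp(5*t), 2*t^2*exp(5*t)]
  [t*exp(5*t), -2*t*exp(5*t) + exp(5*t), 2*t*exp(5*t)]
  [-t^2*exp(5*t)/2 + t*exp(5*t), t^2*exp(5*t) - 3*t*exp(5*t), -t^2*exp(5*t) + 2*t*exp(5*t) + exp(5*t)]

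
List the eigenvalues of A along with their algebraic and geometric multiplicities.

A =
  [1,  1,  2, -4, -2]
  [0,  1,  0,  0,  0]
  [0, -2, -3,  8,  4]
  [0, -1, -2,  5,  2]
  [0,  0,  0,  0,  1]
λ = 1: alg = 5, geom = 4

Step 1 — factor the characteristic polynomial to read off the algebraic multiplicities:
  χ_A(x) = (x - 1)^5

Step 2 — compute geometric multiplicities via the rank-nullity identity g(λ) = n − rank(A − λI):
  rank(A − (1)·I) = 1, so dim ker(A − (1)·I) = n − 1 = 4

Summary:
  λ = 1: algebraic multiplicity = 5, geometric multiplicity = 4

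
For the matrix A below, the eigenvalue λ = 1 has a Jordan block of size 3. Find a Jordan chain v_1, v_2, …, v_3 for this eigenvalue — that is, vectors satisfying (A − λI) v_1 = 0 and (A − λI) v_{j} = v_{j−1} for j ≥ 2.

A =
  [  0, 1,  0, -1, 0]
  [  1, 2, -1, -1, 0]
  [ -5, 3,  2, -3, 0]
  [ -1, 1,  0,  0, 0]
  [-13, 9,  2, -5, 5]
A Jordan chain for λ = 1 of length 3:
v_1 = (2, 4, 4, 2, -2)ᵀ
v_2 = (0, 2, -2, 0, -4)ᵀ
v_3 = (1, 1, 0, 0, 0)ᵀ

Let N = A − (1)·I. We want v_3 with N^3 v_3 = 0 but N^2 v_3 ≠ 0; then v_{j-1} := N · v_j for j = 3, …, 2.

Pick v_3 = (1, 1, 0, 0, 0)ᵀ.
Then v_2 = N · v_3 = (0, 2, -2, 0, -4)ᵀ.
Then v_1 = N · v_2 = (2, 4, 4, 2, -2)ᵀ.

Sanity check: (A − (1)·I) v_1 = (0, 0, 0, 0, 0)ᵀ = 0. ✓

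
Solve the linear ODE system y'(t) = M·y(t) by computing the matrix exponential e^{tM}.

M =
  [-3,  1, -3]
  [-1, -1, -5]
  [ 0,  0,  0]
e^{tM} =
  [-t*exp(-2*t) + exp(-2*t), t*exp(-2*t), t*exp(-2*t) - 2 + 2*exp(-2*t)]
  [-t*exp(-2*t), t*exp(-2*t) + exp(-2*t), t*exp(-2*t) - 3 + 3*exp(-2*t)]
  [0, 0, 1]

Strategy: write M = P · J · P⁻¹ where J is a Jordan canonical form, so e^{tM} = P · e^{tJ} · P⁻¹, and e^{tJ} can be computed block-by-block.

M has Jordan form
J =
  [-2,  1, 0]
  [ 0, -2, 0]
  [ 0,  0, 0]
(up to reordering of blocks).

Per-block formulas:
  For a 1×1 block at λ = 0: exp(t · [0]) = [e^(0t)].
  For a 2×2 Jordan block J_2(-2): exp(t · J_2(-2)) = e^(-2t)·(I + t·N), where N is the 2×2 nilpotent shift.

After assembling e^{tJ} and conjugating by P, we get:

e^{tM} =
  [-t*exp(-2*t) + exp(-2*t), t*exp(-2*t), t*exp(-2*t) - 2 + 2*exp(-2*t)]
  [-t*exp(-2*t), t*exp(-2*t) + exp(-2*t), t*exp(-2*t) - 3 + 3*exp(-2*t)]
  [0, 0, 1]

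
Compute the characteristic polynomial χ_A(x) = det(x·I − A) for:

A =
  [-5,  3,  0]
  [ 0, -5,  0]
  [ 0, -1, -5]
x^3 + 15*x^2 + 75*x + 125

Expanding det(x·I − A) (e.g. by cofactor expansion or by noting that A is similar to its Jordan form J, which has the same characteristic polynomial as A) gives
  χ_A(x) = x^3 + 15*x^2 + 75*x + 125
which factors as (x + 5)^3. The eigenvalues (with algebraic multiplicities) are λ = -5 with multiplicity 3.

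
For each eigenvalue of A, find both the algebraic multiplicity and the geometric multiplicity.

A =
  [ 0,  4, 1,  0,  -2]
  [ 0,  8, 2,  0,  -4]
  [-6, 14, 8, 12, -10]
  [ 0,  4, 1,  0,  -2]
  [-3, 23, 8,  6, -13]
λ = 0: alg = 4, geom = 3; λ = 3: alg = 1, geom = 1

Step 1 — factor the characteristic polynomial to read off the algebraic multiplicities:
  χ_A(x) = x^4*(x - 3)

Step 2 — compute geometric multiplicities via the rank-nullity identity g(λ) = n − rank(A − λI):
  rank(A − (0)·I) = 2, so dim ker(A − (0)·I) = n − 2 = 3
  rank(A − (3)·I) = 4, so dim ker(A − (3)·I) = n − 4 = 1

Summary:
  λ = 0: algebraic multiplicity = 4, geometric multiplicity = 3
  λ = 3: algebraic multiplicity = 1, geometric multiplicity = 1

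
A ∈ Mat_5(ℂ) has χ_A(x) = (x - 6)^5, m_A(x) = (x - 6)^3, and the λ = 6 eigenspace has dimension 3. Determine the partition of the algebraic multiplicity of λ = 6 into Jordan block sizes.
Block sizes for λ = 6: [3, 1, 1]

Step 1 — from the characteristic polynomial, algebraic multiplicity of λ = 6 is 5. From dim ker(A − (6)·I) = 3, there are exactly 3 Jordan blocks for λ = 6.
Step 2 — from the minimal polynomial, the factor (x − 6)^3 tells us the largest block for λ = 6 has size 3.
Step 3 — with total size 5, 3 blocks, and largest block 3, the block sizes (in nonincreasing order) are [3, 1, 1].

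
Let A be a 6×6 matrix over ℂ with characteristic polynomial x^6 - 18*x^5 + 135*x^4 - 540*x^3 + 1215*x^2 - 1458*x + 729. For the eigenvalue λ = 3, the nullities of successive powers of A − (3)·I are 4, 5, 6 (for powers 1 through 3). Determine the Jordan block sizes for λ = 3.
Block sizes for λ = 3: [3, 1, 1, 1]

From the dimensions of kernels of powers, the number of Jordan blocks of size at least j is d_j − d_{j−1} where d_j = dim ker(N^j) (with d_0 = 0). Computing the differences gives [4, 1, 1].
The number of blocks of size exactly k is (#blocks of size ≥ k) − (#blocks of size ≥ k + 1), so the partition is: 3 block(s) of size 1, 1 block(s) of size 3.
In nonincreasing order the block sizes are [3, 1, 1, 1].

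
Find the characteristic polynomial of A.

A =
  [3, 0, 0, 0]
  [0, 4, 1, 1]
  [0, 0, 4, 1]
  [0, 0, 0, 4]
x^4 - 15*x^3 + 84*x^2 - 208*x + 192

Expanding det(x·I − A) (e.g. by cofactor expansion or by noting that A is similar to its Jordan form J, which has the same characteristic polynomial as A) gives
  χ_A(x) = x^4 - 15*x^3 + 84*x^2 - 208*x + 192
which factors as (x - 4)^3*(x - 3). The eigenvalues (with algebraic multiplicities) are λ = 3 with multiplicity 1, λ = 4 with multiplicity 3.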